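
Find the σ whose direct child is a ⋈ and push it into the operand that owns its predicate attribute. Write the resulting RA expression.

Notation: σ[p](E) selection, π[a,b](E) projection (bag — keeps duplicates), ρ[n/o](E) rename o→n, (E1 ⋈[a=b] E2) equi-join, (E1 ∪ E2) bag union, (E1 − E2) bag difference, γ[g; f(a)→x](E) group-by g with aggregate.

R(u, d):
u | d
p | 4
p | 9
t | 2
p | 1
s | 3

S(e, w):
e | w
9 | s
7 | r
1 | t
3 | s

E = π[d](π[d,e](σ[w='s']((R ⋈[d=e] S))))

σ filters on w, owned by the right side.
E' = π[d](π[d,e]((R ⋈[d=e] σ[w='s'](S))))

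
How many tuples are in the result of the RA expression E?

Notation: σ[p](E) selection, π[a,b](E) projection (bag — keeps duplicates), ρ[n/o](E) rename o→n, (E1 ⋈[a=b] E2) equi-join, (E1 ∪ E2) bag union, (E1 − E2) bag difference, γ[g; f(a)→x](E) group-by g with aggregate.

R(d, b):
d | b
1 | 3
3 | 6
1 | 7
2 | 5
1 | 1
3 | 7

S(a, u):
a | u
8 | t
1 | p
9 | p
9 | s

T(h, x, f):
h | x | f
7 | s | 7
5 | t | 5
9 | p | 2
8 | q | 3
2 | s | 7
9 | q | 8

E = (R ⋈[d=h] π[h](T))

Per-node cardinality:
  R → 6
  T → 6
  π[h](T) → 6
  (R ⋈[d=h] π[h](T)) → 1

|E| = 1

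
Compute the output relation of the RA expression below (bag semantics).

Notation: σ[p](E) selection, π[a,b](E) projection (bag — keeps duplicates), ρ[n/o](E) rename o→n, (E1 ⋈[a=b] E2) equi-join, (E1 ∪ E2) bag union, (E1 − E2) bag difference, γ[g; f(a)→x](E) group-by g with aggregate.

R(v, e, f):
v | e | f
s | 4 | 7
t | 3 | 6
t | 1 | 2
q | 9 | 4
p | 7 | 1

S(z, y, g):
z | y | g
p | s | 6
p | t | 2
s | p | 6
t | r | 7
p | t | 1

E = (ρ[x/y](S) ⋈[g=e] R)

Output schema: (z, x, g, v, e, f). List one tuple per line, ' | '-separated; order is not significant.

Row counts bottom-up:
  S → 5
  ρ[x/y](S) → 5
  R → 5
  (ρ[x/y](S) ⋈[g=e] R) → 2

== RESULT ==
z | x | g | v | e | f
p | t | 1 | t | 1 | 2
t | r | 7 | p | 7 | 1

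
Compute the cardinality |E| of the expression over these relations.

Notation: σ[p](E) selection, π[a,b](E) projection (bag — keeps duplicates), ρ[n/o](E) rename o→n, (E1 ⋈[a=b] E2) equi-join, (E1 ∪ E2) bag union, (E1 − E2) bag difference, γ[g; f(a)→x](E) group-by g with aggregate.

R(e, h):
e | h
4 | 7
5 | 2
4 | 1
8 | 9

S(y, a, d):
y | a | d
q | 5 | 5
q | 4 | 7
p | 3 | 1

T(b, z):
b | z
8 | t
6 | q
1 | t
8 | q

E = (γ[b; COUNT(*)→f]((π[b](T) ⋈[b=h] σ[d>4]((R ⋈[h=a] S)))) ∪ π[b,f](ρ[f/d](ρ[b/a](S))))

Subexpression sizes:
  T → 4
  π[b](T) → 4
  R → 4
  S → 3
  (R ⋈[h=a] S) → 0
  σ[d>4]((R ⋈[h=a] S)) → 0
  (π[b](T) ⋈[b=h] σ[d>4]((R ⋈[h=a] S))) → 0
  γ[b; COUNT(*)→f]((π[b](T) ⋈[b=h] σ[d>4]((R ⋈[h=a] S)))) → 0
  S → 3
  ρ[b/a](S) → 3
  ρ[f/d](ρ[b/a](S)) → 3
  π[b,f](ρ[f/d](ρ[b/a](S))) → 3
  (γ[b; COUNT(*)→f]((π[b](T) ⋈[b=h] σ[d>4]((R ⋈[h=a] S)))) ∪ π[b,f](ρ[f/d](ρ[b/a](S)))) → 3

|E| = 3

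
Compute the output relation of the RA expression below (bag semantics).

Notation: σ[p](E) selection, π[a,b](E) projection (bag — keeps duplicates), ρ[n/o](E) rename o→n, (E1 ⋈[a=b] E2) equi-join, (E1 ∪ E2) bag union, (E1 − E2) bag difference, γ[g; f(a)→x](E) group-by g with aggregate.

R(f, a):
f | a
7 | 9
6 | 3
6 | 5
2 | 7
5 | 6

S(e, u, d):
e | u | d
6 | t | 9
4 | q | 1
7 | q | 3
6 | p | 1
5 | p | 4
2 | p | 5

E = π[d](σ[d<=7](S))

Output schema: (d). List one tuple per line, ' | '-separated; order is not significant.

Subexpression sizes:
  S → 6
  σ[d<=7](S) → 5
  π[d](σ[d<=7](S)) → 5

== RESULT ==
d
1
1
3
4
5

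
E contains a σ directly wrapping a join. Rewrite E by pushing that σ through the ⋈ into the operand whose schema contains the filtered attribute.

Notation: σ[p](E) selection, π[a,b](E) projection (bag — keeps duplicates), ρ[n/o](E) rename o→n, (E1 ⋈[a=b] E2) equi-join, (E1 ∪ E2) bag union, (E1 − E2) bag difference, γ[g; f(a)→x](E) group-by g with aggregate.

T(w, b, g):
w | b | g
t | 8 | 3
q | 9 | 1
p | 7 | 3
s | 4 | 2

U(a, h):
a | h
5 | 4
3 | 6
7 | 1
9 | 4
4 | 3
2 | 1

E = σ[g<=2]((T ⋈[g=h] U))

σ filters on g, owned by the left side.
E' = (σ[g<=2](T) ⋈[g=h] U)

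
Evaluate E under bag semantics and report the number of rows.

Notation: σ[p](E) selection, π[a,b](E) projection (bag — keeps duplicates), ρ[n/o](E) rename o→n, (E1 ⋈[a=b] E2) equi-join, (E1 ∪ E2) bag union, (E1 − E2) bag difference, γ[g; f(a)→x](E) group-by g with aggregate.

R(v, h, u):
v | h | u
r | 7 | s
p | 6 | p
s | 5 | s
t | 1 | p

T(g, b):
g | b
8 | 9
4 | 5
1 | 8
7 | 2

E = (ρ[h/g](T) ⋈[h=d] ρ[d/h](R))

Per-node cardinality:
  T → 4
  ρ[h/g](T) → 4
  R → 4
  ρ[d/h](R) → 4
  (ρ[h/g](T) ⋈[h=d] ρ[d/h](R)) → 2

|E| = 2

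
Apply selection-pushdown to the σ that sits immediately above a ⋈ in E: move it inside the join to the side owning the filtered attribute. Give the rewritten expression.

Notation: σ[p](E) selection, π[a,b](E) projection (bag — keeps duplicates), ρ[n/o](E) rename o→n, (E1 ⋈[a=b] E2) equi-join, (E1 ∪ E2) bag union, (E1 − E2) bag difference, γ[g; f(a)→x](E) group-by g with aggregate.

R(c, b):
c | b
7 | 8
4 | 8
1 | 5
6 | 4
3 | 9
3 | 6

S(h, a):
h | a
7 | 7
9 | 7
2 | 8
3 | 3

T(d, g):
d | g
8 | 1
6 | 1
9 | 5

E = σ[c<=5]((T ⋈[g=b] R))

σ filters on c, owned by the right side.
E' = (T ⋈[g=b] σ[c<=5](R))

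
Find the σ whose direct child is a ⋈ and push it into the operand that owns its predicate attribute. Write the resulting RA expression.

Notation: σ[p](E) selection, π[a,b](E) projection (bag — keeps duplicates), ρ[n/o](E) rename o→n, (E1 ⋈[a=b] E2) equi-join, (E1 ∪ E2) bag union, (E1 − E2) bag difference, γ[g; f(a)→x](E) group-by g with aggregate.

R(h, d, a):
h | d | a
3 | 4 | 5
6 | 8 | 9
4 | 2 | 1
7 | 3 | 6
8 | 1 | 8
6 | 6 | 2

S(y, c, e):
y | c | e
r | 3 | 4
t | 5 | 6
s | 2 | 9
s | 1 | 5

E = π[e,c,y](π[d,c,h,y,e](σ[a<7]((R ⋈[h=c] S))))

σ filters on a, owned by the left side.
E' = π[e,c,y](π[d,c,h,y,e]((σ[a<7](R) ⋈[h=c] S)))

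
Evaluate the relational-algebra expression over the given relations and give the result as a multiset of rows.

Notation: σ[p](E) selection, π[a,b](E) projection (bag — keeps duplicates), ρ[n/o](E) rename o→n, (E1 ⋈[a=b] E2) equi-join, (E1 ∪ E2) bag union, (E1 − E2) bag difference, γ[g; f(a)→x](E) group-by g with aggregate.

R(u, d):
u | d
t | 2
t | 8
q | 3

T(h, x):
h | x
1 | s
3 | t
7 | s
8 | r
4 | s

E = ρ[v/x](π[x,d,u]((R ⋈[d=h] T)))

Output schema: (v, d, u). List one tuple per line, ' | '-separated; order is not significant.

Subexpression sizes:
  R → 3
  T → 5
  (R ⋈[d=h] T) → 2
  π[x,d,u]((R ⋈[d=h] T)) → 2
  ρ[v/x](π[x,d,u]((R ⋈[d=h] T))) → 2

== RESULT ==
v | d | u
r | 8 | t
t | 3 | q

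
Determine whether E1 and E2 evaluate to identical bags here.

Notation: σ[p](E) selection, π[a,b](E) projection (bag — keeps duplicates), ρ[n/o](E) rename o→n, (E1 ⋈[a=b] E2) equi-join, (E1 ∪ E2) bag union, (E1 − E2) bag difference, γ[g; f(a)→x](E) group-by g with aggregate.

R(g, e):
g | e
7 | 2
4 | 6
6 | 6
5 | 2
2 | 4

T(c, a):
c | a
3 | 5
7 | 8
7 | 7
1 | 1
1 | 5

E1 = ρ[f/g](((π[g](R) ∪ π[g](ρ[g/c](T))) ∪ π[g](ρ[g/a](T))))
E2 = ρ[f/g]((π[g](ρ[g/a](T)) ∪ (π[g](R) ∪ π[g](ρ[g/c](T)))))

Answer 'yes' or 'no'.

E1 per-node cardinality:
  R → 5
  π[g](R) → 5
  T → 5
  ρ[g/c](T) → 5
  π[g](ρ[g/c](T)) → 5
  (π[g](R) ∪ π[g](ρ[g/c](T))) → 10
  T → 5
  ρ[g/a](T) → 5
  π[g](ρ[g/a](T)) → 5
  ((π[g](R) ∪ π[g](ρ[g/c](T))) ∪ π[g](ρ[g/a](T))) → 15
  ρ[f/g](((π[g](R) ∪ π[g](ρ[g/c](T))) ∪ π[g](ρ[g/a](T)))) → 15
E2 per-node cardinality:
  T → 5
  ρ[g/a](T) → 5
  π[g](ρ[g/a](T)) → 5
  R → 5
  π[g](R) → 5
  T → 5
  ρ[g/c](T) → 5
  π[g](ρ[g/c](T)) → 5
  (π[g](R) ∪ π[g](ρ[g/c](T))) → 10
  (π[g](ρ[g/a](T)) ∪ (π[g](R) ∪ π[g](ρ[g/c](T)))) → 15
  ρ[f/g]((π[g](ρ[g/a](T)) ∪ (π[g](R) ∪ π[g](ρ[g/c](T))))) → 15

E1 and E2 produce the same multiset:
f
1
1
1
2
3
4
5
5
5
6
7
7
7
7
8

yes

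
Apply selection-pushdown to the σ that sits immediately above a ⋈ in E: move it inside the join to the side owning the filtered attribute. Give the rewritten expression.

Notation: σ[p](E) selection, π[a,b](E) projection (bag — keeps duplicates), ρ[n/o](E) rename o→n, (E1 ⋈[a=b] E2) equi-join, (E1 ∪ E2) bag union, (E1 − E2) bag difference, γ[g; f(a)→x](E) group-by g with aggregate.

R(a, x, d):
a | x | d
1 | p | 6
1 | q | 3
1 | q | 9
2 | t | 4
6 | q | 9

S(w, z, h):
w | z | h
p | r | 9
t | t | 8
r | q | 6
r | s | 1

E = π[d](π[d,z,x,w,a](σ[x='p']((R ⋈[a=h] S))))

σ filters on x, owned by the left side.
E' = π[d](π[d,z,x,w,a]((σ[x='p'](R) ⋈[a=h] S)))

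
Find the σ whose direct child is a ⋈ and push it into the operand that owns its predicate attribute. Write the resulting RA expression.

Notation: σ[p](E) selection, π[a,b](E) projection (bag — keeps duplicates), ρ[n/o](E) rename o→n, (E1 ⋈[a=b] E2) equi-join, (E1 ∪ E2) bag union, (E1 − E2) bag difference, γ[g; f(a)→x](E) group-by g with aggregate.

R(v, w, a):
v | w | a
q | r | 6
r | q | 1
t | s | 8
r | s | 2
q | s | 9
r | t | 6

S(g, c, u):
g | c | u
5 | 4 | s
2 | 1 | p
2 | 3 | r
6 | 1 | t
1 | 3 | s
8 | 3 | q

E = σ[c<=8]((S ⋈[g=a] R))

σ filters on c, owned by the left side.
E' = (σ[c<=8](S) ⋈[g=a] R)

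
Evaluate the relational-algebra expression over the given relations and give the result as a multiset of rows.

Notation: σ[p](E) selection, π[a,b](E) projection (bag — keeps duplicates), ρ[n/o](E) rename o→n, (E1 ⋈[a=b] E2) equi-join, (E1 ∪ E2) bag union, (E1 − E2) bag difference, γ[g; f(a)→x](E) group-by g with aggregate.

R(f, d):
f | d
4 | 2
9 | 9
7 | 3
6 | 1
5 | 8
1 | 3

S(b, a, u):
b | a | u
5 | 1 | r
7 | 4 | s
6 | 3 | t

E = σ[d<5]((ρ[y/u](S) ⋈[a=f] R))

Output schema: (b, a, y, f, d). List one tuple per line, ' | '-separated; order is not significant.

Stepwise |·|:
  S → 3
  ρ[y/u](S) → 3
  R → 6
  (ρ[y/u](S) ⋈[a=f] R) → 2
  σ[d<5]((ρ[y/u](S) ⋈[a=f] R)) → 2

== RESULT ==
b | a | y | f | d
5 | 1 | r | 1 | 3
7 | 4 | s | 4 | 2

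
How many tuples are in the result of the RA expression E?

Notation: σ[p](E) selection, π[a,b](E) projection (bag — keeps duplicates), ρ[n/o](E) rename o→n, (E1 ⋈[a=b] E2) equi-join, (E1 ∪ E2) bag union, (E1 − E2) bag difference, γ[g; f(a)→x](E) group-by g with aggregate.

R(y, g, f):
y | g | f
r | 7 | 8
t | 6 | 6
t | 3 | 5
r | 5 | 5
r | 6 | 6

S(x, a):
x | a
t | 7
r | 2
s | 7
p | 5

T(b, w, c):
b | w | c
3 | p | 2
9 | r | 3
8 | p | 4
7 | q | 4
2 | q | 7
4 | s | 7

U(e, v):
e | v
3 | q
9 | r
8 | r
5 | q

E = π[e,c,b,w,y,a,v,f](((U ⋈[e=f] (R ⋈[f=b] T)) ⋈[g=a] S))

Subexpression sizes:
  U → 4
  R → 5
  T → 6
  (R ⋈[f=b] T) → 1
  (U ⋈[e=f] (R ⋈[f=b] T)) → 1
  S → 4
  ((U ⋈[e=f] (R ⋈[f=b] T)) ⋈[g=a] S) → 2
  π[e,c,b,w,y,a,v,f](((U ⋈[e=f] (R ⋈[f=b] T)) ⋈[g=a] S)) → 2

|E| = 2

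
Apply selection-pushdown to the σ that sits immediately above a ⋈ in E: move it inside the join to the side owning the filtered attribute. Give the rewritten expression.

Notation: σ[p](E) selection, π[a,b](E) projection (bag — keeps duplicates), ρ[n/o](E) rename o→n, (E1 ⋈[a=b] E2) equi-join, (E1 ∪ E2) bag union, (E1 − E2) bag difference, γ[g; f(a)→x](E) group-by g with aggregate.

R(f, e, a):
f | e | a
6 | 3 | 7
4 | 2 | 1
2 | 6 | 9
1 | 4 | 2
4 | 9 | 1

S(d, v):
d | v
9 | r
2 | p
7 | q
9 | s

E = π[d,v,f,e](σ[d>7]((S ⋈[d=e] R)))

σ filters on d, owned by the left side.
E' = π[d,v,f,e]((σ[d>7](S) ⋈[d=e] R))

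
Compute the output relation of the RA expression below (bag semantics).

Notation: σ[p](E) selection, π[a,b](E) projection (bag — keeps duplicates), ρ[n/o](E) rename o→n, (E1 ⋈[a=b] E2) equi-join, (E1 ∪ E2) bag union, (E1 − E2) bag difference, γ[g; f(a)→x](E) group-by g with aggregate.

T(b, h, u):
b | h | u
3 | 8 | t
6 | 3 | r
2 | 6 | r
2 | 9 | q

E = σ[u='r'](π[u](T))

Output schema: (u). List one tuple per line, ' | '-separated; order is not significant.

Per-node cardinality:
  T → 4
  π[u](T) → 4
  σ[u='r'](π[u](T)) → 2

== RESULT ==
u
r
r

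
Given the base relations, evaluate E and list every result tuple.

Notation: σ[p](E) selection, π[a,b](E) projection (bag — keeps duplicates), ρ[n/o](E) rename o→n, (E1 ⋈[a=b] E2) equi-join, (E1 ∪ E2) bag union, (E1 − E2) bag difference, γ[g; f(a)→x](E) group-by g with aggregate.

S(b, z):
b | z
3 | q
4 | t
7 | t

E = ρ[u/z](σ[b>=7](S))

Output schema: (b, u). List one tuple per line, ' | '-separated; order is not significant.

Subexpression sizes:
  S → 3
  σ[b>=7](S) → 1
  ρ[u/z](σ[b>=7](S)) → 1

== RESULT ==
b | u
7 | t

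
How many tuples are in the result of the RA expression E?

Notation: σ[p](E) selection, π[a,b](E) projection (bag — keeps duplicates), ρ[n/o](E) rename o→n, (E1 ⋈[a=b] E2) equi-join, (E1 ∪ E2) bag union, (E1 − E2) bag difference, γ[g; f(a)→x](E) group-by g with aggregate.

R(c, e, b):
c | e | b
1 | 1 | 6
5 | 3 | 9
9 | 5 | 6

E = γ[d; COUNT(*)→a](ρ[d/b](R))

Stepwise |·|:
  R → 3
  ρ[d/b](R) → 3
  γ[d; COUNT(*)→a](ρ[d/b](R)) → 2

|E| = 2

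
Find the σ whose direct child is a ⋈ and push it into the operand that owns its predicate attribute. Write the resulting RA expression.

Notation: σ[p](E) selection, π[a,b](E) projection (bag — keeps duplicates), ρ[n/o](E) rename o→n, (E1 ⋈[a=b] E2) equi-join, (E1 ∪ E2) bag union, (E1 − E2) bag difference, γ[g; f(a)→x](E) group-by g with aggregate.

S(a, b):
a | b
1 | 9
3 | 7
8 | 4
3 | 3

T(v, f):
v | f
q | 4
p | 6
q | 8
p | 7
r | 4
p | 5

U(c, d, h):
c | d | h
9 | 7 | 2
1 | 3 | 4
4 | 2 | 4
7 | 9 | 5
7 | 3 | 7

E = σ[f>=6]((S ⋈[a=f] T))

σ filters on f, owned by the right side.
E' = (S ⋈[a=f] σ[f>=6](T))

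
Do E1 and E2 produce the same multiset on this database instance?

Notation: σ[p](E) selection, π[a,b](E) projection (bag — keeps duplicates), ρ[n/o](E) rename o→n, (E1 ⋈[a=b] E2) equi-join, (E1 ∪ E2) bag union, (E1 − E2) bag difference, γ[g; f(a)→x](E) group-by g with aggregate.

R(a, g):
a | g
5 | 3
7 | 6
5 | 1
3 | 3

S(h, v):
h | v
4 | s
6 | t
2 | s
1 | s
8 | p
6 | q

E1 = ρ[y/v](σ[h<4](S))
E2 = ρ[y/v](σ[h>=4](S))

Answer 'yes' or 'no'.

E1 row counts bottom-up:
  S → 6
  σ[h<4](S) → 2
  ρ[y/v](σ[h<4](S)) → 2
E2 row counts bottom-up:
  S → 6
  σ[h>=4](S) → 4
  ρ[y/v](σ[h>=4](S)) → 4

E1 result:
h | y
1 | s
2 | s
E2 result:
h | y
4 | s
6 | q
6 | t
8 | p
Witness: (4, 's') appears 0× in E1 but 1× in E2.

no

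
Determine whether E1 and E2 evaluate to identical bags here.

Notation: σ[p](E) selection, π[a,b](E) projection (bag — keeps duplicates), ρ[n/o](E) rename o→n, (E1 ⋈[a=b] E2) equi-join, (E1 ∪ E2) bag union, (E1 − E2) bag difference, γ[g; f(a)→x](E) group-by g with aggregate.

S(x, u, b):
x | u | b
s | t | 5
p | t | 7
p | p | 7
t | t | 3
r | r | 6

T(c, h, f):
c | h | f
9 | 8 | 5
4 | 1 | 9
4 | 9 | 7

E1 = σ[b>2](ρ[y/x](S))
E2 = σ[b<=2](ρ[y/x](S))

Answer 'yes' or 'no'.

E1 subexpression sizes:
  S → 5
  ρ[y/x](S) → 5
  σ[b>2](ρ[y/x](S)) → 5
E2 subexpression sizes:
  S → 5
  ρ[y/x](S) → 5
  σ[b<=2](ρ[y/x](S)) → 0

E1 result:
y | u | b
p | p | 7
p | t | 7
r | r | 6
s | t | 5
t | t | 3
E2 result:
y | u | b
(0 rows)
Witness: ('p', 'p', 7) appears 1× in E1 but 0× in E2.

no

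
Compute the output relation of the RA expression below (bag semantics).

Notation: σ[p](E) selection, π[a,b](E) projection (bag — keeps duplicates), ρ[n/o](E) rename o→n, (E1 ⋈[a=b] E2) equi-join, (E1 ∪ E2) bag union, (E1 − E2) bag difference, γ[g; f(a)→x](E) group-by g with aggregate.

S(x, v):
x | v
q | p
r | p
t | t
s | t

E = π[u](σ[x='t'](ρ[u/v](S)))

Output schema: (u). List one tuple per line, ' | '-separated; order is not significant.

Per-node cardinality:
  S → 4
  ρ[u/v](S) → 4
  σ[x='t'](ρ[u/v](S)) → 1
  π[u](σ[x='t'](ρ[u/v](S))) → 1

== RESULT ==
u
t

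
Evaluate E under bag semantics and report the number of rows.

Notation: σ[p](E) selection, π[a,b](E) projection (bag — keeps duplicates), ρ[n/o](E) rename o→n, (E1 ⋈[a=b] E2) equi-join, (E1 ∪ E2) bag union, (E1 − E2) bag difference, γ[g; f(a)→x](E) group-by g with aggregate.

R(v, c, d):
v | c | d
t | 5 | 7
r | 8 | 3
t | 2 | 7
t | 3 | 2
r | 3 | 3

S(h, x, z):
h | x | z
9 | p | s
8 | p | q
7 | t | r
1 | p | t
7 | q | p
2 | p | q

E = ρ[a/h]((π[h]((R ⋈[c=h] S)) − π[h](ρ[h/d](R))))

Per-node cardinality:
  R → 5
  S → 6
  (R ⋈[c=h] S) → 2
  π[h]((R ⋈[c=h] S)) → 2
  R → 5
  ρ[h/d](R) → 5
  π[h](ρ[h/d](R)) → 5
  (π[h]((R ⋈[c=h] S)) − π[h](ρ[h/d](R))) → 1
  ρ[a/h]((π[h]((R ⋈[c=h] S)) − π[h](ρ[h/d](R)))) → 1

|E| = 1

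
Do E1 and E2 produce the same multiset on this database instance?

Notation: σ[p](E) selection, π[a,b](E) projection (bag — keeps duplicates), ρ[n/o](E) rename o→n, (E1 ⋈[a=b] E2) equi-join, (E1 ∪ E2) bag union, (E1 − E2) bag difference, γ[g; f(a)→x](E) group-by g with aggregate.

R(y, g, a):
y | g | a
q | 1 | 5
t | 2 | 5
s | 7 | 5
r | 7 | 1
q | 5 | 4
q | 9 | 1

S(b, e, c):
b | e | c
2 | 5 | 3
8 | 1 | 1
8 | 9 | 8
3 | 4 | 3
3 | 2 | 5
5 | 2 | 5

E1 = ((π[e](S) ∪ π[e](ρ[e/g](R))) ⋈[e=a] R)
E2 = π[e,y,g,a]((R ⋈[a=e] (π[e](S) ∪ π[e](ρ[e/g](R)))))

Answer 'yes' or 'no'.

E1 stepwise |·|:
  S → 6
  π[e](S) → 6
  R → 6
  ρ[e/g](R) → 6
  π[e](ρ[e/g](R)) → 6
  (π[e](S) ∪ π[e](ρ[e/g](R))) → 12
  R → 6
  ((π[e](S) ∪ π[e](ρ[e/g](R))) ⋈[e=a] R) → 11
E2 stepwise |·|:
  R → 6
  S → 6
  π[e](S) → 6
  R → 6
  ρ[e/g](R) → 6
  π[e](ρ[e/g](R)) → 6
  (π[e](S) ∪ π[e](ρ[e/g](R))) → 12
  (R ⋈[a=e] (π[e](S) ∪ π[e](ρ[e/g](R)))) → 11
  π[e,y,g,a]((R ⋈[a=e] (π[e](S) ∪ π[e](ρ[e/g](R))))) → 11

E1 and E2 produce the same multiset:
e | y | g | a
1 | q | 9 | 1
1 | q | 9 | 1
1 | r | 7 | 1
1 | r | 7 | 1
4 | q | 5 | 4
5 | q | 1 | 5
5 | q | 1 | 5
5 | s | 7 | 5
5 | s | 7 | 5
5 | t | 2 | 5
5 | t | 2 | 5

yes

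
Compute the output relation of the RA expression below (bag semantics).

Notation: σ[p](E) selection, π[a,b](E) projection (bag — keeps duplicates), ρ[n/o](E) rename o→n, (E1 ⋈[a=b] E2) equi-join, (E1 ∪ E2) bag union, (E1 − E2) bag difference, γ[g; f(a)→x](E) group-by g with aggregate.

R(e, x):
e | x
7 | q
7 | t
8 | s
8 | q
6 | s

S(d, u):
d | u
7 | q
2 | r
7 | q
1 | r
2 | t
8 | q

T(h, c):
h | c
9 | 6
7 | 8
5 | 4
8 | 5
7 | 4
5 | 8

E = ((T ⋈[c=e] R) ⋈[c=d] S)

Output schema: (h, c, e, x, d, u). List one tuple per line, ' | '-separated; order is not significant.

Per-node cardinality:
  T → 6
  R → 5
  (T ⋈[c=e] R) → 5
  S → 6
  ((T ⋈[c=e] R) ⋈[c=d] S) → 4

== RESULT ==
h | c | e | x | d | u
5 | 8 | 8 | q | 8 | q
5 | 8 | 8 | s | 8 | q
7 | 8 | 8 | q | 8 | q
7 | 8 | 8 | s | 8 | q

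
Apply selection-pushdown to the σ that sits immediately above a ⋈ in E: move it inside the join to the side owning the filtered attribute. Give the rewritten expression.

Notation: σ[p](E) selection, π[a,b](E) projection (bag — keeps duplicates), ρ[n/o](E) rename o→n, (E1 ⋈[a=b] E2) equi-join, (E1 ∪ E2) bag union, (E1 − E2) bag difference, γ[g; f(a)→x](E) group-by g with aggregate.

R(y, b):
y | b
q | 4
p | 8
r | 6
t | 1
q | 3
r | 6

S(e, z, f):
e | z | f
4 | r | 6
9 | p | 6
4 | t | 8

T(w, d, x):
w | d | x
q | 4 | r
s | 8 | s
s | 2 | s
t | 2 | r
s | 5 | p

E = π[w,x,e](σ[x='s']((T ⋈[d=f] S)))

σ filters on x, owned by the left side.
E' = π[w,x,e]((σ[x='s'](T) ⋈[d=f] S))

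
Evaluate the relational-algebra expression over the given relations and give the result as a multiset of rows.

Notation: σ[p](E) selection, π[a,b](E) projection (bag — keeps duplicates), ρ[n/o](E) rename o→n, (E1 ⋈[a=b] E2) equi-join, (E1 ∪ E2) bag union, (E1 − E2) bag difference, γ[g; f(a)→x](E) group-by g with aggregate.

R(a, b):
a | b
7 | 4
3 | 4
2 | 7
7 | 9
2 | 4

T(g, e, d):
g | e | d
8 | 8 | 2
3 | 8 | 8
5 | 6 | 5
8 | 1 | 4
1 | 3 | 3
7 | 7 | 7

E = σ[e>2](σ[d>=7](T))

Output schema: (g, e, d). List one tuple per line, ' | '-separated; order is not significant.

Stepwise |·|:
  T → 6
  σ[d>=7](T) → 2
  σ[e>2](σ[d>=7](T)) → 2

== RESULT ==
g | e | d
3 | 8 | 8
7 | 7 | 7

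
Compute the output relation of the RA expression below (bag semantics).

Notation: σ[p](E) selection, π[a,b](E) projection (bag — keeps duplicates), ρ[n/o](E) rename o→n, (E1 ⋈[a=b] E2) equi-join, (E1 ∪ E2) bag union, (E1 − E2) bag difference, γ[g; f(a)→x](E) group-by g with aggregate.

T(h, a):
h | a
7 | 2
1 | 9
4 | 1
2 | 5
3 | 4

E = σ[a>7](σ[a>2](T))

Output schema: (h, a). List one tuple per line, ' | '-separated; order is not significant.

Stepwise |·|:
  T → 5
  σ[a>2](T) → 3
  σ[a>7](σ[a>2](T)) → 1

== RESULT ==
h | a
1 | 9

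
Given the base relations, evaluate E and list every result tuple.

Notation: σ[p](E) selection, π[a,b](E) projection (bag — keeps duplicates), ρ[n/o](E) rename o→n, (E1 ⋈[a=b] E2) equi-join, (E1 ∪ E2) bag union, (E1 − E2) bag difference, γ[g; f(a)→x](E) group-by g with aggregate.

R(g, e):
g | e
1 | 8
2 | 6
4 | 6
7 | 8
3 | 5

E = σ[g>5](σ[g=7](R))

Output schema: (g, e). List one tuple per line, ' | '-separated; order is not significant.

Stepwise |·|:
  R → 5
  σ[g=7](R) → 1
  σ[g>5](σ[g=7](R)) → 1

== RESULT ==
g | e
7 | 8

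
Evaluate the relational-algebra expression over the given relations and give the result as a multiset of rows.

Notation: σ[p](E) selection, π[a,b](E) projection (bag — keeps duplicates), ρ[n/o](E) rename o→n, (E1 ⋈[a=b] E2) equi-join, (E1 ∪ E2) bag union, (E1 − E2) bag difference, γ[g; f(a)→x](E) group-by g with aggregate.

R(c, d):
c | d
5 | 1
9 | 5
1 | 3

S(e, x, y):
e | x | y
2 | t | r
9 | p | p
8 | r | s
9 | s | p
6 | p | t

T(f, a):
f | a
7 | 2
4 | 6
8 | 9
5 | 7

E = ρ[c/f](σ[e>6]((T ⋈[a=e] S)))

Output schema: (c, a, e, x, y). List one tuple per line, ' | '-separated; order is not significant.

Row counts bottom-up:
  T → 4
  S → 5
  (T ⋈[a=e] S) → 4
  σ[e>6]((T ⋈[a=e] S)) → 2
  ρ[c/f](σ[e>6]((T ⋈[a=e] S))) → 2

== RESULT ==
c | a | e | x | y
8 | 9 | 9 | p | p
8 | 9 | 9 | s | p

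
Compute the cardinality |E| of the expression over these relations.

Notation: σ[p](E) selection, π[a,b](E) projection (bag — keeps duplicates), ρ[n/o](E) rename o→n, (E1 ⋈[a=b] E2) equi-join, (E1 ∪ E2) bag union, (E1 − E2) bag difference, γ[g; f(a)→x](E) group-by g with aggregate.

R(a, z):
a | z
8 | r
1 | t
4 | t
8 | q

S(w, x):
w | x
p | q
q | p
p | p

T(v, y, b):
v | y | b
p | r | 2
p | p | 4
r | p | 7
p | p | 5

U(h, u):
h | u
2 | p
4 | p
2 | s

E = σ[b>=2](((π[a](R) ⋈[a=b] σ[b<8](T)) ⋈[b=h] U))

Per-node cardinality:
  R → 4
  π[a](R) → 4
  T → 4
  σ[b<8](T) → 4
  (π[a](R) ⋈[a=b] σ[b<8](T)) → 1
  U → 3
  ((π[a](R) ⋈[a=b] σ[b<8](T)) ⋈[b=h] U) → 1
  σ[b>=2](((π[a](R) ⋈[a=b] σ[b<8](T)) ⋈[b=h] U)) → 1

|E| = 1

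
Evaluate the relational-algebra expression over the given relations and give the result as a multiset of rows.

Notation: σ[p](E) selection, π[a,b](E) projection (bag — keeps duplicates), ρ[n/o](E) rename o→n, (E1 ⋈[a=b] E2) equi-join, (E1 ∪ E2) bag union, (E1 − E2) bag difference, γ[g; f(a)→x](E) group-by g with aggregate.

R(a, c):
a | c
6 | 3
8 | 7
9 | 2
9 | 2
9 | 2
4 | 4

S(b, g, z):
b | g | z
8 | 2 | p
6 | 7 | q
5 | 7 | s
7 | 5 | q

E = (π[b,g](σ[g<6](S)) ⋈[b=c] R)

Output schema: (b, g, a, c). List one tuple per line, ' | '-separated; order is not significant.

Row counts bottom-up:
  S → 4
  σ[g<6](S) → 2
  π[b,g](σ[g<6](S)) → 2
  R → 6
  (π[b,g](σ[g<6](S)) ⋈[b=c] R) → 1

== RESULT ==
b | g | a | c
7 | 5 | 8 | 7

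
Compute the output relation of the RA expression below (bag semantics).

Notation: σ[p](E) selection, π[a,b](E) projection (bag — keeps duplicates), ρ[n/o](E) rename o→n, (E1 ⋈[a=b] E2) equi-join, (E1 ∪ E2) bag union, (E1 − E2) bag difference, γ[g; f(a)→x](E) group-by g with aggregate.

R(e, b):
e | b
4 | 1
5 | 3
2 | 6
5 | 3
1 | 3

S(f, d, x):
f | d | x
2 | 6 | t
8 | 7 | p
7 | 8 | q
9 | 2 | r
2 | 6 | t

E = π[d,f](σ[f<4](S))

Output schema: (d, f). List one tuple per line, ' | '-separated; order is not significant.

Stepwise |·|:
  S → 5
  σ[f<4](S) → 2
  π[d,f](σ[f<4](S)) → 2

== RESULT ==
d | f
6 | 2
6 | 2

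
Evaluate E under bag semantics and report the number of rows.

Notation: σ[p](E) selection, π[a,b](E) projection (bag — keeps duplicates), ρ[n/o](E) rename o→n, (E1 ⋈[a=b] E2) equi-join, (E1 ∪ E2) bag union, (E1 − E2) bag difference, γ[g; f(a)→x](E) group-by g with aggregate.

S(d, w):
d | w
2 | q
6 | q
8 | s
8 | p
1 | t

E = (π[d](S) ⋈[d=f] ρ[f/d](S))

Stepwise |·|:
  S → 5
  π[d](S) → 5
  S → 5
  ρ[f/d](S) → 5
  (π[d](S) ⋈[d=f] ρ[f/d](S)) → 7

|E| = 7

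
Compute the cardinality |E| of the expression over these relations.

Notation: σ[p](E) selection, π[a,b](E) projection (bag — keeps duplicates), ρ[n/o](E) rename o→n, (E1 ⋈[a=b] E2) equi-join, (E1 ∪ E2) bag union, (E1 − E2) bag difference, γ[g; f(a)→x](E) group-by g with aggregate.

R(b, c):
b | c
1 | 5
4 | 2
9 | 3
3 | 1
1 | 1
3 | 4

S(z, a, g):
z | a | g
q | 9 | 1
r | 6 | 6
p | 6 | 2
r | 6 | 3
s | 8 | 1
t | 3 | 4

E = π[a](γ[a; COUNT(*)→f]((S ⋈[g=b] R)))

Row counts bottom-up:
  S → 6
  R → 6
  (S ⋈[g=b] R) → 7
  γ[a; COUNT(*)→f]((S ⋈[g=b] R)) → 4
  π[a](γ[a; COUNT(*)→f]((S ⋈[g=b] R))) → 4

|E| = 4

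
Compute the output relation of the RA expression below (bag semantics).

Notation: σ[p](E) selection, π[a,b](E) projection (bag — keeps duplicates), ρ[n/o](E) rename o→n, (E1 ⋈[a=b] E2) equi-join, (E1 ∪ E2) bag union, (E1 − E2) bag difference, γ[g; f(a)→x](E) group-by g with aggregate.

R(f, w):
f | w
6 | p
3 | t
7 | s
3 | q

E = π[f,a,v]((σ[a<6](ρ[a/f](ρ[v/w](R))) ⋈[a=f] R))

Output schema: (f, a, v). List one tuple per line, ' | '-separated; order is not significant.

Row counts bottom-up:
  R → 4
  ρ[v/w](R) → 4
  ρ[a/f](ρ[v/w](R)) → 4
  σ[a<6](ρ[a/f](ρ[v/w](R))) → 2
  R → 4
  (σ[a<6](ρ[a/f](ρ[v/w](R))) ⋈[a=f] R) → 4
  π[f,a,v]((σ[a<6](ρ[a/f](ρ[v/w](R))) ⋈[a=f] R)) → 4

== RESULT ==
f | a | v
3 | 3 | q
3 | 3 | q
3 | 3 | t
3 | 3 | t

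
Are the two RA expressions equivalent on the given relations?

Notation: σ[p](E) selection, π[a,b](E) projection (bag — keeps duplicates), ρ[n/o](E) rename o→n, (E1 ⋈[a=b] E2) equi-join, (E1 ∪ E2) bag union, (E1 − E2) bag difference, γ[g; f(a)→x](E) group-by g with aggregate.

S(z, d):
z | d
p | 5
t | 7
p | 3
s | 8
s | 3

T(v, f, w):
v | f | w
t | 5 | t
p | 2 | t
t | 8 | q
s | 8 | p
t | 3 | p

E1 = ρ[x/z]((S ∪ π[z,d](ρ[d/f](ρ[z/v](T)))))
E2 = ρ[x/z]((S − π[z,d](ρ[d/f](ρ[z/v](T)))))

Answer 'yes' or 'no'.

E1 per-node cardinality:
  S → 5
  T → 5
  ρ[z/v](T) → 5
  ρ[d/f](ρ[z/v](T)) → 5
  π[z,d](ρ[d/f](ρ[z/v](T))) → 5
  (S ∪ π[z,d](ρ[d/f](ρ[z/v](T)))) → 10
  ρ[x/z]((S ∪ π[z,d](ρ[d/f](ρ[z/v](T))))) → 10
E2 per-node cardinality:
  S → 5
  T → 5
  ρ[z/v](T) → 5
  ρ[d/f](ρ[z/v](T)) → 5
  π[z,d](ρ[d/f](ρ[z/v](T))) → 5
  (S − π[z,d](ρ[d/f](ρ[z/v](T)))) → 4
  ρ[x/z]((S − π[z,d](ρ[d/f](ρ[z/v](T))))) → 4

E1 result:
x | d
p | 2
p | 3
p | 5
s | 3
s | 8
s | 8
t | 3
t | 5
t | 7
t | 8
E2 result:
x | d
p | 3
p | 5
s | 3
t | 7
Witness: ('t', 8) appears 1× in E1 but 0× in E2.

no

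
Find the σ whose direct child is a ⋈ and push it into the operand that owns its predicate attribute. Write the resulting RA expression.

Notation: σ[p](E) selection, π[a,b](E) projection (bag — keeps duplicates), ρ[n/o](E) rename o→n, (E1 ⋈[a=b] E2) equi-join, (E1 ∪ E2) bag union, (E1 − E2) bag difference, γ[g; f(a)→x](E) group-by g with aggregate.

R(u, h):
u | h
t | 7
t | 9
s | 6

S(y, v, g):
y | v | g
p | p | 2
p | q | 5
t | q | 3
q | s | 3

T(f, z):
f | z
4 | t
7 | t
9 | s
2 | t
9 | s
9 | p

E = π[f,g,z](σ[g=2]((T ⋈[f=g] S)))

σ filters on g, owned by the right side.
E' = π[f,g,z]((T ⋈[f=g] σ[g=2](S)))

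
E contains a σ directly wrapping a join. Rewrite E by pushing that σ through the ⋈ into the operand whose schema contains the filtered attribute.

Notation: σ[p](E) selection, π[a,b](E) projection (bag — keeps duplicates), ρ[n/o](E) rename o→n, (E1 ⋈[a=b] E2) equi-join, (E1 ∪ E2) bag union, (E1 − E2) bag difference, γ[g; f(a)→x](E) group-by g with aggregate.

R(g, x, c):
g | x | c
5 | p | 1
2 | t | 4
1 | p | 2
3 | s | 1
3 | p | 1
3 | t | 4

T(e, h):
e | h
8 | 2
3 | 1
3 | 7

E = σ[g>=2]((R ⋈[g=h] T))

σ filters on g, owned by the left side.
E' = (σ[g>=2](R) ⋈[g=h] T)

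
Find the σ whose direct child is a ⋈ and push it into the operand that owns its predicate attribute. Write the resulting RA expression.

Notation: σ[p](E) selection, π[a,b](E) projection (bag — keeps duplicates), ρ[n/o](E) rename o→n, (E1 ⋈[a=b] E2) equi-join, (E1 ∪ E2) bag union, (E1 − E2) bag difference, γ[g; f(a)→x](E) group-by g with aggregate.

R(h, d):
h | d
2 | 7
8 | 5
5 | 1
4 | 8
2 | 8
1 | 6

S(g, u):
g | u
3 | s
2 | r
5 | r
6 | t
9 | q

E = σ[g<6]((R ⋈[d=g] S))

σ filters on g, owned by the right side.
E' = (R ⋈[d=g] σ[g<6](S))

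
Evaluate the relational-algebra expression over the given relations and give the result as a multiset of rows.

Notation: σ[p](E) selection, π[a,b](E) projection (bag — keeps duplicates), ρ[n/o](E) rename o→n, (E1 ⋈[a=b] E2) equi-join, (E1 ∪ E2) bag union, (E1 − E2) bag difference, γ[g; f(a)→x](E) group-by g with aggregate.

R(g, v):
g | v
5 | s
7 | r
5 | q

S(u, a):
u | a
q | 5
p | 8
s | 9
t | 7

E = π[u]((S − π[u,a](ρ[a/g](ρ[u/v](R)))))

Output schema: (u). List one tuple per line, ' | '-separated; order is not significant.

Subexpression sizes:
  S → 4
  R → 3
  ρ[u/v](R) → 3
  ρ[a/g](ρ[u/v](R)) → 3
  π[u,a](ρ[a/g](ρ[u/v](R))) → 3
  (S − π[u,a](ρ[a/g](ρ[u/v](R)))) → 3
  π[u]((S − π[u,a](ρ[a/g](ρ[u/v](R))))) → 3

== RESULT ==
u
p
s
t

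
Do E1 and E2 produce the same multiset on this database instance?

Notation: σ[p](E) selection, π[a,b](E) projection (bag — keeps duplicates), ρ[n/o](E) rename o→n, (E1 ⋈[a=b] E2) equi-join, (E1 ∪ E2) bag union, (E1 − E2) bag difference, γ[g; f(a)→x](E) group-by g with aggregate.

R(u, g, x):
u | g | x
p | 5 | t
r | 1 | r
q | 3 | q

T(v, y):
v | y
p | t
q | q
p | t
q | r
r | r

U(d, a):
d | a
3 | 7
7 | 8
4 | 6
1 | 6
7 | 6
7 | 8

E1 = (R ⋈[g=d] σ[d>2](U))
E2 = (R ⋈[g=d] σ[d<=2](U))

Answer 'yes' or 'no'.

E1 stepwise |·|:
  R → 3
  U → 6
  σ[d>2](U) → 5
  (R ⋈[g=d] σ[d>2](U)) → 1
E2 stepwise |·|:
  R → 3
  U → 6
  σ[d<=2](U) → 1
  (R ⋈[g=d] σ[d<=2](U)) → 1

E1 result:
u | g | x | d | a
q | 3 | q | 3 | 7
E2 result:
u | g | x | d | a
r | 1 | r | 1 | 6
Witness: ('q', 3, 'q', 3, 7) appears 1× in E1 but 0× in E2.

no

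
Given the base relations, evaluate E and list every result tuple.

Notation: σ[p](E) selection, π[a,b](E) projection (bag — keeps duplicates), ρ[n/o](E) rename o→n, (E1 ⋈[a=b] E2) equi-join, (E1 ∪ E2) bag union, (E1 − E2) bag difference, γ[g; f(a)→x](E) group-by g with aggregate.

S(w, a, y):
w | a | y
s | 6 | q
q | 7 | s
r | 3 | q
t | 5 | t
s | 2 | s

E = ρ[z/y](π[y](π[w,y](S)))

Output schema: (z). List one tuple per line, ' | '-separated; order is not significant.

Row counts bottom-up:
  S → 5
  π[w,y](S) → 5
  π[y](π[w,y](S)) → 5
  ρ[z/y](π[y](π[w,y](S))) → 5

== RESULT ==
z
q
q
s
s
t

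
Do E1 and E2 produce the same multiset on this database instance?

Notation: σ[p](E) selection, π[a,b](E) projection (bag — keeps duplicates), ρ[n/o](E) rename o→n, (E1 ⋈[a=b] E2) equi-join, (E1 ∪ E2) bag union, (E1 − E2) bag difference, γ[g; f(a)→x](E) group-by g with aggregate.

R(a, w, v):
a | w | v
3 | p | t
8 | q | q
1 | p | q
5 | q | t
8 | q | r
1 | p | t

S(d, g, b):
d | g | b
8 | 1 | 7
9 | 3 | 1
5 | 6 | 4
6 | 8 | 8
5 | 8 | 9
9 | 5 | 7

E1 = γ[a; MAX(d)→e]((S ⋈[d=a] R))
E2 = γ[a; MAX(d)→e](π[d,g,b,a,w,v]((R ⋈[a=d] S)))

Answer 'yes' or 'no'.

E1 row counts bottom-up:
  S → 6
  R → 6
  (S ⋈[d=a] R) → 4
  γ[a; MAX(d)→e]((S ⋈[d=a] R)) → 2
E2 row counts bottom-up:
  R → 6
  S → 6
  (R ⋈[a=d] S) → 4
  π[d,g,b,a,w,v]((R ⋈[a=d] S)) → 4
  γ[a; MAX(d)→e](π[d,g,b,a,w,v]((R ⋈[a=d] S))) → 2

E1 and E2 produce the same multiset:
a | e
5 | 5
8 | 8

yes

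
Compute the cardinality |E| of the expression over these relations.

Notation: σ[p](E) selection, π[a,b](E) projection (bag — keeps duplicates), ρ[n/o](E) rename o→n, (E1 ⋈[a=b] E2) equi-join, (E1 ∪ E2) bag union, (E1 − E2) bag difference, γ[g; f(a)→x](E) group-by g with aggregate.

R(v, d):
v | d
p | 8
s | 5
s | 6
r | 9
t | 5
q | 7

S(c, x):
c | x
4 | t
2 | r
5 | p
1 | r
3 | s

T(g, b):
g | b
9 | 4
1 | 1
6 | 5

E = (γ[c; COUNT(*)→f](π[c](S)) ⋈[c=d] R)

Stepwise |·|:
  S → 5
  π[c](S) → 5
  γ[c; COUNT(*)→f](π[c](S)) → 5
  R → 6
  (γ[c; COUNT(*)→f](π[c](S)) ⋈[c=d] R) → 2

|E| = 2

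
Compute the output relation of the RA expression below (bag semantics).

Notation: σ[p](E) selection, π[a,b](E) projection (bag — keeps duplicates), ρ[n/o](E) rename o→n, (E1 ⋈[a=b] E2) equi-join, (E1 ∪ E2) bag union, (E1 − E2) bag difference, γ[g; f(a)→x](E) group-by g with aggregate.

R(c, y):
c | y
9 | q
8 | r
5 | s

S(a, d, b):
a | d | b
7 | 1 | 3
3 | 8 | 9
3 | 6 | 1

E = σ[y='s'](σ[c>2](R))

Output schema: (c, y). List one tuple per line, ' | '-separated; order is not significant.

Row counts bottom-up:
  R → 3
  σ[c>2](R) → 3
  σ[y='s'](σ[c>2](R)) → 1

== RESULT ==
c | y
5 | s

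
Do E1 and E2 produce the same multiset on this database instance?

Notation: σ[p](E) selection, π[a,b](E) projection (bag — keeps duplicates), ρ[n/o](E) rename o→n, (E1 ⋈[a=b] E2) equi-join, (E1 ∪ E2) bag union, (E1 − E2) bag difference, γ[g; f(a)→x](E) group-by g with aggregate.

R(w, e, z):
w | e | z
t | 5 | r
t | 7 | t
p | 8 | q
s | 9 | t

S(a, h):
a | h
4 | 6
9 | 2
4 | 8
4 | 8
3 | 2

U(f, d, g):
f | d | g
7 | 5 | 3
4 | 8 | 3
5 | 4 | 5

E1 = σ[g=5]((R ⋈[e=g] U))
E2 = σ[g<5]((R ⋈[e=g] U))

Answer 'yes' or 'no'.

E1 per-node cardinality:
  R → 4
  U → 3
  (R ⋈[e=g] U) → 1
  σ[g=5]((R ⋈[e=g] U)) → 1
E2 per-node cardinality:
  R → 4
  U → 3
  (R ⋈[e=g] U) → 1
  σ[g<5]((R ⋈[e=g] U)) → 0

E1 result:
w | e | z | f | d | g
t | 5 | r | 5 | 4 | 5
E2 result:
w | e | z | f | d | g
(0 rows)
Witness: ('t', 5, 'r', 5, 4, 5) appears 1× in E1 but 0× in E2.

no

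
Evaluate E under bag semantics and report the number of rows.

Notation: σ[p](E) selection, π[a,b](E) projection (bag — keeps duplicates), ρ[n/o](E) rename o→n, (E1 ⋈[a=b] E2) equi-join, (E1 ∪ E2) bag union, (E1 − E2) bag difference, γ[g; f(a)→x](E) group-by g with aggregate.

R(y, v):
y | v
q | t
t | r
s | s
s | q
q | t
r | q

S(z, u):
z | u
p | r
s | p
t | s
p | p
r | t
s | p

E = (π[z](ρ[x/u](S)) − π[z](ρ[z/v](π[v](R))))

Per-node cardinality:
  S → 6
  ρ[x/u](S) → 6
  π[z](ρ[x/u](S)) → 6
  R → 6
  π[v](R) → 6
  ρ[z/v](π[v](R)) → 6
  π[z](ρ[z/v](π[v](R))) → 6
  (π[z](ρ[x/u](S)) − π[z](ρ[z/v](π[v](R)))) → 3

|E| = 3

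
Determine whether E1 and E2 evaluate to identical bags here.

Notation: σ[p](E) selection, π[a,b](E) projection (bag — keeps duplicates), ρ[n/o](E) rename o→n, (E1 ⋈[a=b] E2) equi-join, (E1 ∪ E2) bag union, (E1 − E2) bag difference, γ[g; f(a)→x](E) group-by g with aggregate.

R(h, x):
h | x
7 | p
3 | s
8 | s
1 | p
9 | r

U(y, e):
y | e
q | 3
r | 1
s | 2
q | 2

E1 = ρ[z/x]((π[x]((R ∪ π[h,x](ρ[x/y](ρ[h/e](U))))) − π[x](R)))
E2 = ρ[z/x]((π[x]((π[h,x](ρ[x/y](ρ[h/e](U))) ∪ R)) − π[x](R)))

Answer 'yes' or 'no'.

E1 stepwise |·|:
  R → 5
  U → 4
  ρ[h/e](U) → 4
  ρ[x/y](ρ[h/e](U)) → 4
  π[h,x](ρ[x/y](ρ[h/e](U))) → 4
  (R ∪ π[h,x](ρ[x/y](ρ[h/e](U)))) → 9
  π[x]((R ∪ π[h,x](ρ[x/y](ρ[h/e](U))))) → 9
  R → 5
  π[x](R) → 5
  (π[x]((R ∪ π[h,x](ρ[x/y](ρ[h/e](U))))) − π[x](R)) → 4
  ρ[z/x]((π[x]((R ∪ π[h,x](ρ[x/y](ρ[h/e](U))))) − π[x](R))) → 4
E2 stepwise |·|:
  U → 4
  ρ[h/e](U) → 4
  ρ[x/y](ρ[h/e](U)) → 4
  π[h,x](ρ[x/y](ρ[h/e](U))) → 4
  R → 5
  (π[h,x](ρ[x/y](ρ[h/e](U))) ∪ R) → 9
  π[x]((π[h,x](ρ[x/y](ρ[h/e](U))) ∪ R)) → 9
  R → 5
  π[x](R) → 5
  (π[x]((π[h,x](ρ[x/y](ρ[h/e](U))) ∪ R)) − π[x](R)) → 4
  ρ[z/x]((π[x]((π[h,x](ρ[x/y](ρ[h/e](U))) ∪ R)) − π[x](R))) → 4

E1 and E2 produce the same multiset:
z
q
q
r
s

yes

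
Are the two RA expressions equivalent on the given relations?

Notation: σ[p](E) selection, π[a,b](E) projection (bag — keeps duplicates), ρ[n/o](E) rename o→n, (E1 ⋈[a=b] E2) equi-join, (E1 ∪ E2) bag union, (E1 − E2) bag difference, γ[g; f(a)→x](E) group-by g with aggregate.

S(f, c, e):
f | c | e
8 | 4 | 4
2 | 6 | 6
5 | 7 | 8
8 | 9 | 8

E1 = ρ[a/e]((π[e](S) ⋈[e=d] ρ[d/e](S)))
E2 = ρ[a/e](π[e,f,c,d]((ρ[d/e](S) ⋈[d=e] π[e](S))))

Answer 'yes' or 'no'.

E1 per-node cardinality:
  S → 4
  π[e](S) → 4
  S → 4
  ρ[d/e](S) → 4
  (π[e](S) ⋈[e=d] ρ[d/e](S)) → 6
  ρ[a/e]((π[e](S) ⋈[e=d] ρ[d/e](S))) → 6
E2 per-node cardinality:
  S → 4
  ρ[d/e](S) → 4
  S → 4
  π[e](S) → 4
  (ρ[d/e](S) ⋈[d=e] π[e](S)) → 6
  π[e,f,c,d]((ρ[d/e](S) ⋈[d=e] π[e](S))) → 6
  ρ[a/e](π[e,f,c,d]((ρ[d/e](S) ⋈[d=e] π[e](S)))) → 6

E1 and E2 produce the same multiset:
a | f | c | d
4 | 8 | 4 | 4
6 | 2 | 6 | 6
8 | 5 | 7 | 8
8 | 5 | 7 | 8
8 | 8 | 9 | 8
8 | 8 | 9 | 8

yes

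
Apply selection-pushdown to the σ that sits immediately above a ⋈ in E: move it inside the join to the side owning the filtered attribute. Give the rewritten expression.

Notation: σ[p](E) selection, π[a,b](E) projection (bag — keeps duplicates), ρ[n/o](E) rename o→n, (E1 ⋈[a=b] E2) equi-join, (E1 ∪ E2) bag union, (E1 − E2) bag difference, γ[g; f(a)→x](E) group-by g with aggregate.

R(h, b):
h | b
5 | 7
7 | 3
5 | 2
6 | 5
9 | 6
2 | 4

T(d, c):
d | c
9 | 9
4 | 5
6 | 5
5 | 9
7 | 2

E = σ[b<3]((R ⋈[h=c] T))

σ filters on b, owned by the left side.
E' = (σ[b<3](R) ⋈[h=c] T)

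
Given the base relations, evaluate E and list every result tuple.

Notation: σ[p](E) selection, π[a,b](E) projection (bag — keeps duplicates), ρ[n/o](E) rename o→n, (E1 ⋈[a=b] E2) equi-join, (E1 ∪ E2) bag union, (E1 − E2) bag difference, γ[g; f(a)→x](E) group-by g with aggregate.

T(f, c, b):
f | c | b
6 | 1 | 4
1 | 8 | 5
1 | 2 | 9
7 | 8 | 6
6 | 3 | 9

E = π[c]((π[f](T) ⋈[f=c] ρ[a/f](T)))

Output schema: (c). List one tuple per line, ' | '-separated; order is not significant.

Row counts bottom-up:
  T → 5
  π[f](T) → 5
  T → 5
  ρ[a/f](T) → 5
  (π[f](T) ⋈[f=c] ρ[a/f](T)) → 2
  π[c]((π[f](T) ⋈[f=c] ρ[a/f](T))) → 2

== RESULT ==
c
1
1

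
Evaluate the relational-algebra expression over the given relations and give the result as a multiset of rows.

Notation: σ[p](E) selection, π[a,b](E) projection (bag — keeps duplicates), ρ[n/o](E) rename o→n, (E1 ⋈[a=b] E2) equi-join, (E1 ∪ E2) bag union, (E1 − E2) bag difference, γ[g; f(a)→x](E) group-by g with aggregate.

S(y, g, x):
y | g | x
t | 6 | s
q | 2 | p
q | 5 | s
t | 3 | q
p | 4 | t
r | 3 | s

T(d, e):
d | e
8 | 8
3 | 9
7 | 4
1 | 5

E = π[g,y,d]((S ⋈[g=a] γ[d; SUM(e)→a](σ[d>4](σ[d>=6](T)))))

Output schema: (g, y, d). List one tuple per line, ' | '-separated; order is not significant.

Row counts bottom-up:
  S → 6
  T → 4
  σ[d>=6](T) → 2
  σ[d>4](σ[d>=6](T)) → 2
  γ[d; SUM(e)→a](σ[d>4](σ[d>=6](T))) → 2
  (S ⋈[g=a] γ[d; SUM(e)→a](σ[d>4](σ[d>=6](T)))) → 1
  π[g,y,d]((S ⋈[g=a] γ[d; SUM(e)→a](σ[d>4](σ[d>=6](T))))) → 1

== RESULT ==
g | y | d
4 | p | 7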